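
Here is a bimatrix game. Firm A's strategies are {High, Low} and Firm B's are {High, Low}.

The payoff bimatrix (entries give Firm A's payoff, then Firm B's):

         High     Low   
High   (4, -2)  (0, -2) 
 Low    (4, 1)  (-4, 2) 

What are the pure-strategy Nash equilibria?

(High, High): Firm A gets 4 ≥ 4 from Low, and Firm B gets -2 ≥ -2 from Low — Nash equilibrium.
(High, Low): Firm A gets 0 ≥ -4 from Low, and Firm B gets -2 ≥ -2 from High — Nash equilibrium.
(Low, High): Firm B prefers Low (2 > 1) — not an equilibrium.
(Low, Low): Firm A prefers High (0 > -4) — not an equilibrium.

(High, High) and (High, Low)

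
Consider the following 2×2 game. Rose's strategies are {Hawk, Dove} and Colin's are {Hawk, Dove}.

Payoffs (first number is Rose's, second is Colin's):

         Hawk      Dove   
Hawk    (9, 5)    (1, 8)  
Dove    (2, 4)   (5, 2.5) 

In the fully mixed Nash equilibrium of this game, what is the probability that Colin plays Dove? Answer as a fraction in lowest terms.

Let y be the probability that Colin plays Hawk. In a completely mixed equilibrium, Rose must be indifferent between Hawk and Dove.
Rose's expected payoff from Hawk is 9y + (1−y); from Dove it is 2y + 5(1−y).
Setting these equal: 8y + 1 = −3y + 5, so y = 4/11.
Therefore Colin plays Dove with probability 1 − 4/11 = 7/11.

7/11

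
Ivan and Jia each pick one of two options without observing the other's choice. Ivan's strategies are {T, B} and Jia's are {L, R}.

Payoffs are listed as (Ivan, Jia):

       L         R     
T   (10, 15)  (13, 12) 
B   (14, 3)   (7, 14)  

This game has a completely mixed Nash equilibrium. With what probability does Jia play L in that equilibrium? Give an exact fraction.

Let q be the probability that Jia plays L. In a completely mixed equilibrium, Ivan must be indifferent between T and B.
Ivan's expected payoff from T is 10q + 13(1−q); from B it is 14q + 7(1−q).
Setting these equal: −3q + 13 = 7q + 7, so q = 3/5.

3/5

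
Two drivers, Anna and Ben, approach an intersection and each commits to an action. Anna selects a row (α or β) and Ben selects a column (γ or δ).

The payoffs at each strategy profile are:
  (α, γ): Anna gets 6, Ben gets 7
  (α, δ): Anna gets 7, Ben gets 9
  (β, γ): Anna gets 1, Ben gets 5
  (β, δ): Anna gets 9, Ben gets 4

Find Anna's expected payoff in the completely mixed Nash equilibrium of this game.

47/7

First find q, the probability Ben plays γ, from Anna's indifference between α and β: 6q + 7(1−q) = q + 9(1−q), giving q = 2/7.
Since Anna is indifferent in equilibrium, Anna's expected payoff equals the payoff from either row against (2/7, 5/7). Using α: 6(2/7) + 7(5/7) = 47/7.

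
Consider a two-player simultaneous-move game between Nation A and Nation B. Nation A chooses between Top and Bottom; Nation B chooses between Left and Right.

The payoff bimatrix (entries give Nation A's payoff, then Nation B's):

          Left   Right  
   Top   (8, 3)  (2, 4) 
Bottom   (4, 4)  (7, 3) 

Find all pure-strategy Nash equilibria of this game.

none

(Top, Left): Nation B prefers Right (4 > 3) — not an equilibrium.
(Top, Right): Nation A prefers Bottom (7 > 2) — not an equilibrium.
(Bottom, Left): Nation A prefers Top (8 > 4) — not an equilibrium.
(Bottom, Right): Nation B prefers Left (4 > 3) — not an equilibrium.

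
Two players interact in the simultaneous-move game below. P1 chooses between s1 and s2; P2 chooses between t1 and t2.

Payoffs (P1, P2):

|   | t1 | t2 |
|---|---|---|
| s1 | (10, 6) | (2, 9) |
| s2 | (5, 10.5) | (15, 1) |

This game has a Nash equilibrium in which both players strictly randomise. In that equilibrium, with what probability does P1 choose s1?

19/25

Let x be the probability that P1 plays s1. In a completely mixed equilibrium, P2 must be indifferent between t1 and t2.
P2's expected payoff from t1 is 6x + 10.5(1−x); from t2 it is 9x + (1−x).
Setting these equal: −4.5x + 10.5 = 8x + 1, so x = 19/25.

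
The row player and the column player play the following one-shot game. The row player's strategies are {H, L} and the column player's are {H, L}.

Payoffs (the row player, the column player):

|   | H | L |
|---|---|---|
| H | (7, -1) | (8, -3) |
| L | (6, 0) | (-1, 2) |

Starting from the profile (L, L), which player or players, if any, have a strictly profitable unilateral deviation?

The row player at (L, L) earns -1; deviating to H yields 8 — a strict improvement.
The column player earns 2; deviating to H yields 0 — not better.
Only the row player has a strictly profitable deviation.

The row player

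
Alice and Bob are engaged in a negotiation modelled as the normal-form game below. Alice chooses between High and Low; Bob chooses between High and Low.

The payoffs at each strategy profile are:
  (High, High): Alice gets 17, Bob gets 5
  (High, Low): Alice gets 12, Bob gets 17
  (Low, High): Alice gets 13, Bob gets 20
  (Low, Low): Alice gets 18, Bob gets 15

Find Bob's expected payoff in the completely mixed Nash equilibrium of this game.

First find p, the probability Alice plays High, from Bob's indifference between High and Low: 5p + 20(1−p) = 17p + 15(1−p), giving p = 5/17.
Since Bob is indifferent in equilibrium, Bob's expected payoff equals the payoff from either column against (5/17, 12/17). Using High: 5(5/17) + 20(12/17) = 265/17.

265/17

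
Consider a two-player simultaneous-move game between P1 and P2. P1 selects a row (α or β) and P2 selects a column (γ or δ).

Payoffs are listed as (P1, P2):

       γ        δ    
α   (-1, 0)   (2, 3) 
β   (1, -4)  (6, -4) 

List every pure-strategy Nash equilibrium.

(β, γ) and (β, δ)

(α, γ): P1 prefers β (1 > -1); P2 prefers δ (3 > 0) — not an equilibrium.
(α, δ): P1 prefers β (6 > 2) — not an equilibrium.
(β, γ): P1 gets 1 ≥ -1 from α, and P2 gets -4 ≥ -4 from δ — Nash equilibrium.
(β, δ): P1 gets 6 ≥ 2 from α, and P2 gets -4 ≥ -4 from γ — Nash equilibrium.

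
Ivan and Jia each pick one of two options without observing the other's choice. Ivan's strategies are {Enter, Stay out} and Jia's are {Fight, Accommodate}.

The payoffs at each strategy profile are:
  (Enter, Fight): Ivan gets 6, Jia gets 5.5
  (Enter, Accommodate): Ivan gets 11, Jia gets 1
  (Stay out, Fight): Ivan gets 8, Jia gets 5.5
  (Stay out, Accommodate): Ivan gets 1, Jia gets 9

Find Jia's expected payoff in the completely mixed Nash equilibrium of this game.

11/2

First find x, the probability Ivan plays Enter, from Jia's indifference between Fight and Accommodate: 5.5x + 5.5(1−x) = x + 9(1−x), giving x = 7/16.
Since Jia is indifferent in equilibrium, Jia's expected payoff equals the payoff from either column against (7/16, 9/16). Using Fight: 5.5(7/16) + 5.5(9/16) = 11/2.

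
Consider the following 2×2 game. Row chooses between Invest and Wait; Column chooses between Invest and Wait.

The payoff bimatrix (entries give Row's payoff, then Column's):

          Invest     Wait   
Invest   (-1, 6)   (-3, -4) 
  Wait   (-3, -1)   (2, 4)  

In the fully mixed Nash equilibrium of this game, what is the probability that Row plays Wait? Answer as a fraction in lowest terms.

Let x be the probability that Row plays Invest. In a completely mixed equilibrium, Column must be indifferent between Invest and Wait.
Column's expected payoff from Invest is 6x − (1−x); from Wait it is −4x + 4(1−x).
Setting these equal: 7x − 1 = −8x + 4, so x = 1/3.
Therefore Row plays Wait with probability 1 − 1/3 = 2/3.

2/3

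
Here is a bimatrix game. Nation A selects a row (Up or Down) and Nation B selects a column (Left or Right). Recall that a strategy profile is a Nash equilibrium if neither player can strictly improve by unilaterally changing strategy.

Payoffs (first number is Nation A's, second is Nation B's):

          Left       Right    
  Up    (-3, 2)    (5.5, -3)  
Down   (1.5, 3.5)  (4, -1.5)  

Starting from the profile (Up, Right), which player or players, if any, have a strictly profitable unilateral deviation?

Nation A at (Up, Right) earns 5.5; deviating to Down yields 4 — not better.
Nation B earns -3; deviating to Left yields 2 — a strict improvement.
Only Nation B has a strictly profitable deviation.

Nation B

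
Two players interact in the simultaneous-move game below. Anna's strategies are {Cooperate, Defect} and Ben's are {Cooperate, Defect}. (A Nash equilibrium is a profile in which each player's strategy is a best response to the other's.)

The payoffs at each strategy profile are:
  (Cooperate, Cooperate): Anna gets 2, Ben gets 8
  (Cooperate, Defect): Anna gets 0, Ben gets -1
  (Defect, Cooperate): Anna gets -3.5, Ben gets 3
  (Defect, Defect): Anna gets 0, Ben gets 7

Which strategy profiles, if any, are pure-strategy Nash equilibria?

(Cooperate, Cooperate) and (Defect, Defect)

(Cooperate, Cooperate): Anna gets 2 ≥ -3.5 from Defect, and Ben gets 8 ≥ -1 from Defect — Nash equilibrium.
(Cooperate, Defect): Ben prefers Cooperate (8 > -1) — not an equilibrium.
(Defect, Cooperate): Anna prefers Cooperate (2 > -3.5); Ben prefers Defect (7 > 3) — not an equilibrium.
(Defect, Defect): Anna gets 0 ≥ 0 from Cooperate, and Ben gets 7 ≥ 3 from Cooperate — Nash equilibrium.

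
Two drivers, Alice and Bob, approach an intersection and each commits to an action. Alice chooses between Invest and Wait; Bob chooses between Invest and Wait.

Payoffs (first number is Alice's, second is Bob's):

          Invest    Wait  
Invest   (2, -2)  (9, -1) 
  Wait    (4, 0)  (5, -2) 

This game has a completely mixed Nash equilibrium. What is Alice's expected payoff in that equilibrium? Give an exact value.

First find q, the probability Bob plays Invest, from Alice's indifference between Invest and Wait: 2q + 9(1−q) = 4q + 5(1−q), giving q = 2/3.
Since Alice is indifferent in equilibrium, Alice's expected payoff equals the payoff from either row against (2/3, 1/3). Using Invest: 2(2/3) + 9(1/3) = 13/3.

13/3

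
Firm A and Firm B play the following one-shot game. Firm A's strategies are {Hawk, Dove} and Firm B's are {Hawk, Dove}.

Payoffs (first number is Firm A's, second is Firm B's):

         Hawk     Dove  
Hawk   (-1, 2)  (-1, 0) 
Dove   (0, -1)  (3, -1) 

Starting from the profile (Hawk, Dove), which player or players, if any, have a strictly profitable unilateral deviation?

Firm A at (Hawk, Dove) earns -1; deviating to Dove yields 3 — a strict improvement.
Firm B earns 0; deviating to Hawk yields 2 — a strict improvement.
Both Firm A and Firm B have strictly profitable deviations.

Both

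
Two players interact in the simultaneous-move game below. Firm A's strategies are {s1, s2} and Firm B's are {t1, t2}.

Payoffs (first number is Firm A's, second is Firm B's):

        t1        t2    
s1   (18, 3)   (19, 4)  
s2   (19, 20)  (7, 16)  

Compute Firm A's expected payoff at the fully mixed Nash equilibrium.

First find y, the probability Firm B plays t1, from Firm A's indifference between s1 and s2: 18y + 19(1−y) = 19y + 7(1−y), giving y = 12/13.
Since Firm A is indifferent in equilibrium, Firm A's expected payoff equals the payoff from either row against (12/13, 1/13). Using s1: 18(12/13) + 19(1/13) = 235/13.

235/13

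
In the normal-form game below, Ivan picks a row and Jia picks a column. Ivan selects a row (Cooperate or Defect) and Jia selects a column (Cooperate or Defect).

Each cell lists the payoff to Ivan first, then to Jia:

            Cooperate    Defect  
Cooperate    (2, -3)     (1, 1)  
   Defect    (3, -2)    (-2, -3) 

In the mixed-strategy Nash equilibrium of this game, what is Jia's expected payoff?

First find p, the probability Ivan plays Cooperate, from Jia's indifference between Cooperate and Defect: −3p − 2(1−p) = p − 3(1−p), giving p = 1/5.
Since Jia is indifferent in equilibrium, Jia's expected payoff equals the payoff from either column against (1/5, 4/5). Using Cooperate: −3(1/5) − 2(4/5) = -11/5.

-11/5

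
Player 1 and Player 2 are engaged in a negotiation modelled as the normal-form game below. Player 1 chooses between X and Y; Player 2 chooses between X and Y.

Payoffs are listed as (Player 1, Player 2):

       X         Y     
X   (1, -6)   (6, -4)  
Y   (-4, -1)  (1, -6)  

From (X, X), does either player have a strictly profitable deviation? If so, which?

Player 2

Player 1 at (X, X) earns 1; deviating to Y yields -4 — not better.
Player 2 earns -6; deviating to Y yields -4 — a strict improvement.
Only Player 2 has a strictly profitable deviation.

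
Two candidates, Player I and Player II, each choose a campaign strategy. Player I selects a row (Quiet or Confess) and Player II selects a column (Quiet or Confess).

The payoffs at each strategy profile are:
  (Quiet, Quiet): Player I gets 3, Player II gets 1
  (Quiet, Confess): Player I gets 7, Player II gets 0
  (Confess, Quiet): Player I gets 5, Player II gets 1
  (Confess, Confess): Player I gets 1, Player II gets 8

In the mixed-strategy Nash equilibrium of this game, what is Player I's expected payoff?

First find q, the probability Player II plays Quiet, from Player I's indifference between Quiet and Confess: 3q + 7(1−q) = 5q + (1−q), giving q = 3/4.
Since Player I is indifferent in equilibrium, Player I's expected payoff equals the payoff from either row against (3/4, 1/4). Using Quiet: 3(3/4) + 7(1/4) = 4.

4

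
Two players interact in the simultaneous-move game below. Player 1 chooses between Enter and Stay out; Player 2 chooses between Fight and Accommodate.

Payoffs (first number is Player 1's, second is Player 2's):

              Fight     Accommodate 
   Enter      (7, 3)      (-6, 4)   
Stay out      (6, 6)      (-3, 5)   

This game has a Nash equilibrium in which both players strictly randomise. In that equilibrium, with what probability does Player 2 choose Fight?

Let q be the probability that Player 2 plays Fight. In a completely mixed equilibrium, Player 1 must be indifferent between Enter and Stay out.
Player 1's expected payoff from Enter is 7q − 6(1−q); from Stay out it is 6q − 3(1−q).
Setting these equal: 13q − 6 = 9q − 3, so q = 3/4.

3/4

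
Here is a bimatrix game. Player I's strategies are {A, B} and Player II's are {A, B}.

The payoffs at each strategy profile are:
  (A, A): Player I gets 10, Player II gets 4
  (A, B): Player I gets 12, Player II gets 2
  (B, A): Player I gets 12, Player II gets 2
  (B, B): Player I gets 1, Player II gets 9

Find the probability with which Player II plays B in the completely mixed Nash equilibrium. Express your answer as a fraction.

Let q be the probability that Player II plays A. In a completely mixed equilibrium, Player I must be indifferent between A and B.
Player I's expected payoff from A is 10q + 12(1−q); from B it is 12q + (1−q).
Setting these equal: −2q + 12 = 11q + 1, so q = 11/13.
Therefore Player II plays B with probability 1 − 11/13 = 2/13.

2/13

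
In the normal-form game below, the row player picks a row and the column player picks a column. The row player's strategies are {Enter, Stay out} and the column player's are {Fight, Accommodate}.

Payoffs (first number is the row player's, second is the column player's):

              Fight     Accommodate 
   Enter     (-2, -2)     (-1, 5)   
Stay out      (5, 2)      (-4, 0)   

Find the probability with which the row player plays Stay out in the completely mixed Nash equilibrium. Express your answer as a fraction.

Let x be the probability that the row player plays Enter. In a completely mixed equilibrium, the column player must be indifferent between Fight and Accommodate.
The column player's expected payoff from Fight is −2x + 2(1−x); from Accommodate it is 5x.
Setting these equal: −4x + 2 = 5x, so x = 2/9.
Therefore the row player plays Stay out with probability 1 − 2/9 = 7/9.

7/9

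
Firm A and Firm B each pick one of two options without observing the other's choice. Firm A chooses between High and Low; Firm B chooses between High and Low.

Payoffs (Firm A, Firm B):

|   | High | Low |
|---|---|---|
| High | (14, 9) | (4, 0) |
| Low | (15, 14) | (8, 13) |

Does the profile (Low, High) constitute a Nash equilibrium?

At (Low, High), Firm A earns 15; switching to High would give 14, so Firm A has no profitable deviation.
Firm B earns 14; switching to Low would give 13, so Firm B has no profitable deviation.
Neither player can gain by a unilateral deviation, so this profile is a Nash equilibrium.

Yes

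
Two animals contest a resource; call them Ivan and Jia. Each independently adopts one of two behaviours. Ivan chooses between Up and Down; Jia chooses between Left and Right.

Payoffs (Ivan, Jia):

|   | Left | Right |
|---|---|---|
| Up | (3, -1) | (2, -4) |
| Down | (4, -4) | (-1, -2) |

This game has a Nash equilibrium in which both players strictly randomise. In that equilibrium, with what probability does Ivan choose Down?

Let p be the probability that Ivan plays Up. In a completely mixed equilibrium, Jia must be indifferent between Left and Right.
Jia's expected payoff from Left is −p − 4(1−p); from Right it is −4p − 2(1−p).
Setting these equal: 3p − 4 = −2p − 2, so p = 2/5.
Therefore Ivan plays Down with probability 1 − 2/5 = 3/5.

3/5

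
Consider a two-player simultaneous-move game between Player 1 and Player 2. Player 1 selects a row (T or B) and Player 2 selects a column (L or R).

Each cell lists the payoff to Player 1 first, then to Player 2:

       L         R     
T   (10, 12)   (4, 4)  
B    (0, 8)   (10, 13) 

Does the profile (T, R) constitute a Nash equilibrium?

At (T, R), Player 1 earns 4; switching to B would give 10, so Player 1 would deviate.
Player 2 earns 4; switching to L would give 12, so Player 2 would deviate.
Since at least one player can profitably deviate, this is not a Nash equilibrium.

No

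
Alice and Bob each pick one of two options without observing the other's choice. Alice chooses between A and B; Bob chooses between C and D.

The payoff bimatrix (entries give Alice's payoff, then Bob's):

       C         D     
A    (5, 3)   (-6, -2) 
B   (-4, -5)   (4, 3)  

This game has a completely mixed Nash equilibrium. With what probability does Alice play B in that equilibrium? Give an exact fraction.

5/13

Let x be the probability that Alice plays A. In a completely mixed equilibrium, Bob must be indifferent between C and D.
Bob's expected payoff from C is 3x − 5(1−x); from D it is −2x + 3(1−x).
Setting these equal: 8x − 5 = −5x + 3, so x = 8/13.
Therefore Alice plays B with probability 1 − 8/13 = 5/13.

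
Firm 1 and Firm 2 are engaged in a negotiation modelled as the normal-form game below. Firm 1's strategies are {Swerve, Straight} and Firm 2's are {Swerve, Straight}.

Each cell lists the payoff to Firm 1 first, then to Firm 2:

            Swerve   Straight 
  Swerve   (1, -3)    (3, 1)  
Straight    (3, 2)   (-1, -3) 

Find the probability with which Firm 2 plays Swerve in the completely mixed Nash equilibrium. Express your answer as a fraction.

2/3

Let c be the probability that Firm 2 plays Swerve. In a completely mixed equilibrium, Firm 1 must be indifferent between Swerve and Straight.
Firm 1's expected payoff from Swerve is c + 3(1−c); from Straight it is 3c − (1−c).
Setting these equal: −2c + 3 = 4c − 1, so c = 2/3.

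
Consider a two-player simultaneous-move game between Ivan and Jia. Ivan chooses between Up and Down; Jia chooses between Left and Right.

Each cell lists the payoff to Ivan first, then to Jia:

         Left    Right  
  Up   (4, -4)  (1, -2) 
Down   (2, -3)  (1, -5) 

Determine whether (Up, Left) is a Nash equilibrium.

No

At (Up, Left), Ivan earns 4; switching to Down would give 2, so Ivan has no profitable deviation.
Jia earns -4; switching to Right would give -2, so Jia would deviate.
Since at least one player can profitably deviate, this is not a Nash equilibrium.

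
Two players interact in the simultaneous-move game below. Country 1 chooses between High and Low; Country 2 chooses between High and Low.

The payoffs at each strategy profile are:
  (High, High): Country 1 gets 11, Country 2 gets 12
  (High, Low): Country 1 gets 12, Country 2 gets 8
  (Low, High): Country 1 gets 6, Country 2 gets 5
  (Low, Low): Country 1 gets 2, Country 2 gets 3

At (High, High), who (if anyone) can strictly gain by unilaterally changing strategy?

Neither

Country 1 at (High, High) earns 11; deviating to Low yields 6 — not better.
Country 2 earns 12; deviating to Low yields 8 — not better.
Neither player can strictly improve; the profile is a Nash equilibrium.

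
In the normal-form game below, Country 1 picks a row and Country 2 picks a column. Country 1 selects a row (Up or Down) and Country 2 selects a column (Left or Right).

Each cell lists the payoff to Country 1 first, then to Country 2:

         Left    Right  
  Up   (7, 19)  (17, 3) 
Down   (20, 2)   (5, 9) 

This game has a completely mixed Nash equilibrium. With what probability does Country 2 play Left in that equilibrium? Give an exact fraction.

Let q be the probability that Country 2 plays Left. In a completely mixed equilibrium, Country 1 must be indifferent between Up and Down.
Country 1's expected payoff from Up is 7q + 17(1−q); from Down it is 20q + 5(1−q).
Setting these equal: −10q + 17 = 15q + 5, so q = 12/25.

12/25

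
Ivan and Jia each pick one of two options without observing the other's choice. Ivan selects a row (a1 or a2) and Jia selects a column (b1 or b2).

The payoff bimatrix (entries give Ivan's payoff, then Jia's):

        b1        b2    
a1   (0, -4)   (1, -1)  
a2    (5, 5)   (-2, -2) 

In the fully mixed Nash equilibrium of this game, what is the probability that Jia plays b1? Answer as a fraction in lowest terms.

3/8

Let q be the probability that Jia plays b1. In a completely mixed equilibrium, Ivan must be indifferent between a1 and a2.
Ivan's expected payoff from a1 is (1−q); from a2 it is 5q − 2(1−q).
Setting these equal: −q + 1 = 7q − 2, so q = 3/8.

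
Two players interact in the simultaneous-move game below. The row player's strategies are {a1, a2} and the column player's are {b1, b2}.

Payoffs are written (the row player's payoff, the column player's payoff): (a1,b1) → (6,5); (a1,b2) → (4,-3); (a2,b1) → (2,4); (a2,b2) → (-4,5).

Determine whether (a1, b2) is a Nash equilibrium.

No

At (a1, b2), the row player earns 4; switching to a2 would give -4, so the row player has no profitable deviation.
The column player earns -3; switching to b1 would give 5, so the column player would deviate.
Since at least one player can profitably deviate, this is not a Nash equilibrium.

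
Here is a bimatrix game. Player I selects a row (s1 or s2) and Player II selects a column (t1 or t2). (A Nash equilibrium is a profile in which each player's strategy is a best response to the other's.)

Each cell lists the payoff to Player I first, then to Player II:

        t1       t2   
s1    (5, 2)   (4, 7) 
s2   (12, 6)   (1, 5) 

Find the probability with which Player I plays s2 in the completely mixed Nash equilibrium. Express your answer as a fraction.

Let p be the probability that Player I plays s1. In a completely mixed equilibrium, Player II must be indifferent between t1 and t2.
Player II's expected payoff from t1 is 2p + 6(1−p); from t2 it is 7p + 5(1−p).
Setting these equal: −4p + 6 = 2p + 5, so p = 1/6.
Therefore Player I plays s2 with probability 1 − 1/6 = 5/6.

5/6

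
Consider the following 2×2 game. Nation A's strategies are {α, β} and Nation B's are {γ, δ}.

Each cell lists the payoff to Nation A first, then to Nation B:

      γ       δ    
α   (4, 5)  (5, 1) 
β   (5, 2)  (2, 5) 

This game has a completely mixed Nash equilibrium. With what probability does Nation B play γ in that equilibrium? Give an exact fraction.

Let q be the probability that Nation B plays γ. In a completely mixed equilibrium, Nation A must be indifferent between α and β.
Nation A's expected payoff from α is 4q + 5(1−q); from β it is 5q + 2(1−q).
Setting these equal: −q + 5 = 3q + 2, so q = 3/4.

3/4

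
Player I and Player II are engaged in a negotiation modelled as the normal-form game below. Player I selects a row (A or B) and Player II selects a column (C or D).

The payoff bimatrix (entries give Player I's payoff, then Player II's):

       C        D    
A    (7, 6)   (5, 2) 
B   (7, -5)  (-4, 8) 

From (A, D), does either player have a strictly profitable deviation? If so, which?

Player II

Player I at (A, D) earns 5; deviating to B yields -4 — not better.
Player II earns 2; deviating to C yields 6 — a strict improvement.
Only Player II has a strictly profitable deviation.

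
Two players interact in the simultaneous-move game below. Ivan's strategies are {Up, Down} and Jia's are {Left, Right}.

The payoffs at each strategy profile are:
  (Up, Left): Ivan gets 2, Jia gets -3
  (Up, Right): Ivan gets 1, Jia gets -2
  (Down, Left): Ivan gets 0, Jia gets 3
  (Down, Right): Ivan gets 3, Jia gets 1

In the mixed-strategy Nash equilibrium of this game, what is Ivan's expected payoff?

First find q, the probability Jia plays Left, from Ivan's indifference between Up and Down: 2q + (1−q) = 3(1−q), giving q = 1/2.
Since Ivan is indifferent in equilibrium, Ivan's expected payoff equals the payoff from either row against (1/2, 1/2). Using Up: 2(1/2) + (1/2) = 3/2.

3/2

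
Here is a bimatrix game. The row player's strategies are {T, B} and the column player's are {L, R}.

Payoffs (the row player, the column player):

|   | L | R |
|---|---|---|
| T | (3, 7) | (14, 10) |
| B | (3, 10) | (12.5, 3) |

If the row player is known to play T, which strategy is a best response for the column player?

R

Against T, the column player earns 7 from L and 10 from R.
So R is the best response.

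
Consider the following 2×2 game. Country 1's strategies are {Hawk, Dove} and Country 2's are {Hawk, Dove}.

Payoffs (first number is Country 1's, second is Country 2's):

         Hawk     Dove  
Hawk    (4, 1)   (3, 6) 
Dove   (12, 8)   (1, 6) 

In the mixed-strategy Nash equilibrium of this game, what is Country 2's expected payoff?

6

First find p, the probability Country 1 plays Hawk, from Country 2's indifference between Hawk and Dove: p + 8(1−p) = 6p + 6(1−p), giving p = 2/7.
Since Country 2 is indifferent in equilibrium, Country 2's expected payoff equals the payoff from either column against (2/7, 5/7). Using Hawk: (2/7) + 8(5/7) = 6.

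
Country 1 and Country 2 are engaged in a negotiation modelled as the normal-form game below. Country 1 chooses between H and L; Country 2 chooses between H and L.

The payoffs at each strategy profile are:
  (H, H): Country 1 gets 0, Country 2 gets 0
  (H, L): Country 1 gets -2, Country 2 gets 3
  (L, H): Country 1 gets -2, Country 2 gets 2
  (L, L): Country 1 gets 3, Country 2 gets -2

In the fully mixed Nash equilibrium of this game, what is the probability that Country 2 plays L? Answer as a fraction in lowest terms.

Let c be the probability that Country 2 plays H. In a completely mixed equilibrium, Country 1 must be indifferent between H and L.
Country 1's expected payoff from H is −2(1−c); from L it is −2c + 3(1−c).
Setting these equal: 2c − 2 = −5c + 3, so c = 5/7.
Therefore Country 2 plays L with probability 1 − 5/7 = 2/7.

2/7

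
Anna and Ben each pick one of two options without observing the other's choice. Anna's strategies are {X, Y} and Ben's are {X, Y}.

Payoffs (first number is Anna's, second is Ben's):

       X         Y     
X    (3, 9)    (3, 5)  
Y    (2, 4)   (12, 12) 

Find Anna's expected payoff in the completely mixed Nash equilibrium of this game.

3

First find q, the probability Ben plays X, from Anna's indifference between X and Y: 3q + 3(1−q) = 2q + 12(1−q), giving q = 9/10.
Since Anna is indifferent in equilibrium, Anna's expected payoff equals the payoff from either row against (9/10, 1/10). Using X: 3(9/10) + 3(1/10) = 3.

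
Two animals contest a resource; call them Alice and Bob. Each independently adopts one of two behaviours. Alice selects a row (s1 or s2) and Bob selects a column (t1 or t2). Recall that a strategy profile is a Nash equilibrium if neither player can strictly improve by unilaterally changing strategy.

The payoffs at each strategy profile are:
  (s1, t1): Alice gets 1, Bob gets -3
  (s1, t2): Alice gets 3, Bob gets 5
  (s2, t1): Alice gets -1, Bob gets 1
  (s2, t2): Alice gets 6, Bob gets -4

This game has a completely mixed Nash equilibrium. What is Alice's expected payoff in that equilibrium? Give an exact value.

First find y, the probability Bob plays t1, from Alice's indifference between s1 and s2: y + 3(1−y) = −y + 6(1−y), giving y = 3/5.
Since Alice is indifferent in equilibrium, Alice's expected payoff equals the payoff from either row against (3/5, 2/5). Using s1: (3/5) + 3(2/5) = 9/5.

9/5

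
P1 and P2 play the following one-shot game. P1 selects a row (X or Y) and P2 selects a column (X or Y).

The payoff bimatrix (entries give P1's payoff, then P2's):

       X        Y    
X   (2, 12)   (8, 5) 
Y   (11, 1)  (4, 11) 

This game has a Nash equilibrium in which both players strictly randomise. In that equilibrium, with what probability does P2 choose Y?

9/13

Let c be the probability that P2 plays X. In a completely mixed equilibrium, P1 must be indifferent between X and Y.
P1's expected payoff from X is 2c + 8(1−c); from Y it is 11c + 4(1−c).
Setting these equal: −6c + 8 = 7c + 4, so c = 4/13.
Therefore P2 plays Y with probability 1 − 4/13 = 9/13.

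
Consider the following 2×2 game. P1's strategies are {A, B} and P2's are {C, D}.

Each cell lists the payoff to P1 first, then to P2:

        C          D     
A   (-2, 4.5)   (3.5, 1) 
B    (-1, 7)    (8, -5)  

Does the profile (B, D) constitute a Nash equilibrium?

At (B, D), P1 earns 8; switching to A would give 3.5, so P1 has no profitable deviation.
P2 earns -5; switching to C would give 7, so P2 would deviate.
Since at least one player can profitably deviate, this is not a Nash equilibrium.

No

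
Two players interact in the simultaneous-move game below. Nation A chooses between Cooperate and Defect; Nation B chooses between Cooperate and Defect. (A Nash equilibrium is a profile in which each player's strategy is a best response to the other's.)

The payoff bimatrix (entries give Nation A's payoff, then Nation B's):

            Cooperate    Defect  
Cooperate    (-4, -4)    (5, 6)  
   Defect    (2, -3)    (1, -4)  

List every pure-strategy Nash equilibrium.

(Cooperate, Defect) and (Defect, Cooperate)

(Cooperate, Cooperate): Nation A prefers Defect (2 > -4); Nation B prefers Defect (6 > -4) — not an equilibrium.
(Cooperate, Defect): Nation A gets 5 ≥ 1 from Defect, and Nation B gets 6 ≥ -4 from Cooperate — Nash equilibrium.
(Defect, Cooperate): Nation A gets 2 ≥ -4 from Cooperate, and Nation B gets -3 ≥ -4 from Defect — Nash equilibrium.
(Defect, Defect): Nation A prefers Cooperate (5 > 1); Nation B prefers Cooperate (-3 > -4) — not an equilibrium.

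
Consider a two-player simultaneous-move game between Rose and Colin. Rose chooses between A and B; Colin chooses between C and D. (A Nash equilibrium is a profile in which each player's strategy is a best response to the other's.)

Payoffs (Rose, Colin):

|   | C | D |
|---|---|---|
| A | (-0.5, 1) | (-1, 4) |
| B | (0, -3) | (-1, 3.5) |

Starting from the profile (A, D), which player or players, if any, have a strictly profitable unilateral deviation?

Rose at (A, D) earns -1; deviating to B yields -1 — not better.
Colin earns 4; deviating to C yields 1 — not better.
Neither player can strictly improve; the profile is a Nash equilibrium.

Neither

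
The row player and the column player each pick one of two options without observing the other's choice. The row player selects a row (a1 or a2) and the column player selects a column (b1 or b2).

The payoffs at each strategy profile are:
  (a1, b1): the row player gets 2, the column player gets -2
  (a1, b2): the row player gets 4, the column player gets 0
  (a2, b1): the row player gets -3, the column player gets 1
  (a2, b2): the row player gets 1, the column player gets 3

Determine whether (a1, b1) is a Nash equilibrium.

No

At (a1, b1), the row player earns 2; switching to a2 would give -3, so the row player has no profitable deviation.
The column player earns -2; switching to b2 would give 0, so the column player would deviate.
Since at least one player can profitably deviate, this is not a Nash equilibrium.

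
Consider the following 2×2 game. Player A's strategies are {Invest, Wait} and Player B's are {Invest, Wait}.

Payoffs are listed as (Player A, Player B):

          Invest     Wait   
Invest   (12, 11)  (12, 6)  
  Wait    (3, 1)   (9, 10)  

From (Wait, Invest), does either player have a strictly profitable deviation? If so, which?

Both

Player A at (Wait, Invest) earns 3; deviating to Invest yields 12 — a strict improvement.
Player B earns 1; deviating to Wait yields 10 — a strict improvement.
Both Player A and Player B have strictly profitable deviations.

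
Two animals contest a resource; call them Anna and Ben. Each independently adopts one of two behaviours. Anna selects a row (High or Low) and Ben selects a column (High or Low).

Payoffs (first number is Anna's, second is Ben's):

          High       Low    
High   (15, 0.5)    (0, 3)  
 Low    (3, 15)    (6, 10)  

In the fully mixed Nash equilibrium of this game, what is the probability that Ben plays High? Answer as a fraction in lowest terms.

1/3

Let y be the probability that Ben plays High. In a completely mixed equilibrium, Anna must be indifferent between High and Low.
Anna's expected payoff from High is 15y; from Low it is 3y + 6(1−y).
Setting these equal: 15y = −3y + 6, so y = 1/3.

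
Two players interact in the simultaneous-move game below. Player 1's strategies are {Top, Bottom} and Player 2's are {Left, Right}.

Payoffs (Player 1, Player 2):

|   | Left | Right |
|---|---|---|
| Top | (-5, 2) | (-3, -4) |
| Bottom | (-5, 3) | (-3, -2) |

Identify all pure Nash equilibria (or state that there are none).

(Top, Left): Player 1 gets -5 ≥ -5 from Bottom, and Player 2 gets 2 ≥ -4 from Right — Nash equilibrium.
(Top, Right): Player 2 prefers Left (2 > -4) — not an equilibrium.
(Bottom, Left): Player 1 gets -5 ≥ -5 from Top, and Player 2 gets 3 ≥ -2 from Right — Nash equilibrium.
(Bottom, Right): Player 2 prefers Left (3 > -2) — not an equilibrium.

(Top, Left) and (Bottom, Left)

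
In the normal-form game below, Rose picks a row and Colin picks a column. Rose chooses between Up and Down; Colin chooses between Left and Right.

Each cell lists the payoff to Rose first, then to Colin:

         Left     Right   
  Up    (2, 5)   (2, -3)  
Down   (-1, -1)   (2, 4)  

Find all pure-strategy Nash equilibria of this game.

(Up, Left): Rose gets 2 ≥ -1 from Down, and Colin gets 5 ≥ -3 from Right — Nash equilibrium.
(Up, Right): Colin prefers Left (5 > -3) — not an equilibrium.
(Down, Left): Rose prefers Up (2 > -1); Colin prefers Right (4 > -1) — not an equilibrium.
(Down, Right): Rose gets 2 ≥ 2 from Up, and Colin gets 4 ≥ -1 from Left — Nash equilibrium.

(Up, Left) and (Down, Right)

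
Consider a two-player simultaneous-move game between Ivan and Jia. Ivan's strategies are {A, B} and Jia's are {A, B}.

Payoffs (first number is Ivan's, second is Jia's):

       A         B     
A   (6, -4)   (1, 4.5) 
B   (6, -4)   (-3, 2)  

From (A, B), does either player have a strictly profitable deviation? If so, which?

Neither

Ivan at (A, B) earns 1; deviating to B yields -3 — not better.
Jia earns 4.5; deviating to A yields -4 — not better.
Neither player can strictly improve; the profile is a Nash equilibrium.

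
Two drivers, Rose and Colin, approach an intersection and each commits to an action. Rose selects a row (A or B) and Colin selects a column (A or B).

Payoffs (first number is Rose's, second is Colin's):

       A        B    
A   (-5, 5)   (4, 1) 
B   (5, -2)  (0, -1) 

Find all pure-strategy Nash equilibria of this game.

none

(A, A): Rose prefers B (5 > -5) — not an equilibrium.
(A, B): Colin prefers A (5 > 1) — not an equilibrium.
(B, A): Colin prefers B (-1 > -2) — not an equilibrium.
(B, B): Rose prefers A (4 > 0) — not an equilibrium.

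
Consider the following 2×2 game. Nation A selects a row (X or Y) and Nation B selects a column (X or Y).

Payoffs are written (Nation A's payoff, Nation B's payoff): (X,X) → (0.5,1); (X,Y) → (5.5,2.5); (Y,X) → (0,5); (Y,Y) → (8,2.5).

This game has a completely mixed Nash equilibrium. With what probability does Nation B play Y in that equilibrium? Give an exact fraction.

1/6

Let y be the probability that Nation B plays X. In a completely mixed equilibrium, Nation A must be indifferent between X and Y.
Nation A's expected payoff from X is 0.5y + 5.5(1−y); from Y it is 8(1−y).
Setting these equal: −5y + 5.5 = −8y + 8, so y = 5/6.
Therefore Nation B plays Y with probability 1 − 5/6 = 1/6.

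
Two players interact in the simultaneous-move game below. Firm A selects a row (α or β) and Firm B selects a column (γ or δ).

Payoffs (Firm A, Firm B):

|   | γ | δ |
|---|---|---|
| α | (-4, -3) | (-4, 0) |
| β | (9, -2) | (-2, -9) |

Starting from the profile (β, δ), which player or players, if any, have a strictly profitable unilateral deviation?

Firm B

Firm A at (β, δ) earns -2; deviating to α yields -4 — not better.
Firm B earns -9; deviating to γ yields -2 — a strict improvement.
Only Firm B has a strictly profitable deviation.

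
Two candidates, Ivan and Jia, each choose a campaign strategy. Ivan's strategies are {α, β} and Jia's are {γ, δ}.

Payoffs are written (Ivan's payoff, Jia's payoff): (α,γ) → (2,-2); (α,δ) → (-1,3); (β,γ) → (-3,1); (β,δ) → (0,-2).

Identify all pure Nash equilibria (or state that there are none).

none

(α, γ): Jia prefers δ (3 > -2) — not an equilibrium.
(α, δ): Ivan prefers β (0 > -1) — not an equilibrium.
(β, γ): Ivan prefers α (2 > -3) — not an equilibrium.
(β, δ): Jia prefers γ (1 > -2) — not an equilibrium.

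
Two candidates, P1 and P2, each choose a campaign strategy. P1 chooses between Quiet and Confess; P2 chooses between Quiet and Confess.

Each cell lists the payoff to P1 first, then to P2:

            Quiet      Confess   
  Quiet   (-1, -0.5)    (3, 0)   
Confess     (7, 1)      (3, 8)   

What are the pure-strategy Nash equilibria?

(Quiet, Quiet): P1 prefers Confess (7 > -1); P2 prefers Confess (0 > -0.5) — not an equilibrium.
(Quiet, Confess): P1 gets 3 ≥ 3 from Confess, and P2 gets 0 ≥ -0.5 from Quiet — Nash equilibrium.
(Confess, Quiet): P2 prefers Confess (8 > 1) — not an equilibrium.
(Confess, Confess): P1 gets 3 ≥ 3 from Quiet, and P2 gets 8 ≥ 1 from Quiet — Nash equilibrium.

(Quiet, Confess) and (Confess, Confess)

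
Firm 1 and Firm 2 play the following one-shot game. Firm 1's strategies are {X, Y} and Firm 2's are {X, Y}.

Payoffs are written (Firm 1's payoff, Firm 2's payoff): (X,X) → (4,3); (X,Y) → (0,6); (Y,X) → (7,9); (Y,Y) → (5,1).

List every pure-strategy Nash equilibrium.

(Y, X)

(X, X): Firm 1 prefers Y (7 > 4); Firm 2 prefers Y (6 > 3) — not an equilibrium.
(X, Y): Firm 1 prefers Y (5 > 0) — not an equilibrium.
(Y, X): Firm 1 gets 7 ≥ 4 from X, and Firm 2 gets 9 ≥ 1 from Y — Nash equilibrium.
(Y, Y): Firm 2 prefers X (9 > 1) — not an equilibrium.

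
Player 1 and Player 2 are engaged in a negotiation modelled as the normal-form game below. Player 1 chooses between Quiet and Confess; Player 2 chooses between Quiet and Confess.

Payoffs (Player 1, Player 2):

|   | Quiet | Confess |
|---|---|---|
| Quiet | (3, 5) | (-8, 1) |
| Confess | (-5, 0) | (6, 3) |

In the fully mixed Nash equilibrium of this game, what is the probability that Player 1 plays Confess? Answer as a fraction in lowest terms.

4/7

Let x be the probability that Player 1 plays Quiet. In a completely mixed equilibrium, Player 2 must be indifferent between Quiet and Confess.
Player 2's expected payoff from Quiet is 5x; from Confess it is x + 3(1−x).
Setting these equal: 5x = −2x + 3, so x = 3/7.
Therefore Player 1 plays Confess with probability 1 − 3/7 = 4/7.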